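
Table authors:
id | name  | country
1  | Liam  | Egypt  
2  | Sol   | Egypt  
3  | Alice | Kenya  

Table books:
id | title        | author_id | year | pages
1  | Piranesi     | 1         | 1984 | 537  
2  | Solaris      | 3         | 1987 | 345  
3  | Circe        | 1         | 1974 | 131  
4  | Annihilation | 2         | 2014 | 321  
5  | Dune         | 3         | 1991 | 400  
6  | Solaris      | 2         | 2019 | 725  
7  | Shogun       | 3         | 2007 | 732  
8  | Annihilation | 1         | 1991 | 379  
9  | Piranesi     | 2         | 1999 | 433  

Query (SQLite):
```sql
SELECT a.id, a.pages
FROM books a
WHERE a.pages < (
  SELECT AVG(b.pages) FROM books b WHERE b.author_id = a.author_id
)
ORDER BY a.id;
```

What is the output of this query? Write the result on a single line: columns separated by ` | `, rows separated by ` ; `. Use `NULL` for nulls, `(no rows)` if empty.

For each books row a, compute AVG(pages) over rows sharing a.author_id.
Keep row a if a.pages < that per-group AVG.
  author_id=1: AVG(pages) = 349.0
  author_id=2: AVG(pages) = 493.0
  author_id=3: AVG(pages) = 492.333333

2 | 345 ; 3 | 131 ; 4 | 321 ; 5 | 400 ; 9 | 433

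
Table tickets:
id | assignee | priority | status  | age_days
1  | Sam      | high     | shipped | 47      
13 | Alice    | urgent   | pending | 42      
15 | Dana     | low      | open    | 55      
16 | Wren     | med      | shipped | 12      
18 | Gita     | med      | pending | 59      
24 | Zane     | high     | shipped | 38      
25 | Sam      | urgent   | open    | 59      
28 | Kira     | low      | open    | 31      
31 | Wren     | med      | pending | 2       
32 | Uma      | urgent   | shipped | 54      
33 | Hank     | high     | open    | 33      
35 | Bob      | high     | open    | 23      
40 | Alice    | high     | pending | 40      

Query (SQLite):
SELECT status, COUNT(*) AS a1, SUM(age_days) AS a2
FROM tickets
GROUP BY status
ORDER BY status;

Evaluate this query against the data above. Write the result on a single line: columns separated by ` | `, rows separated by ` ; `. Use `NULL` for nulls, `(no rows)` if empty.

Group tickets by status.
Per group compute: COUNT(*), SUM(age_days).
  open: ids {15, 25, 28, 33, 35} → COUNT(*)=5, SUM(age_days)=201
  pending: ids {13, 18, 31, 40} → COUNT(*)=4, SUM(age_days)=143
  shipped: ids {1, 16, 24, 32} → COUNT(*)=4, SUM(age_days)=151

open | 5 | 201 ; pending | 4 | 143 ; shipped | 4 | 151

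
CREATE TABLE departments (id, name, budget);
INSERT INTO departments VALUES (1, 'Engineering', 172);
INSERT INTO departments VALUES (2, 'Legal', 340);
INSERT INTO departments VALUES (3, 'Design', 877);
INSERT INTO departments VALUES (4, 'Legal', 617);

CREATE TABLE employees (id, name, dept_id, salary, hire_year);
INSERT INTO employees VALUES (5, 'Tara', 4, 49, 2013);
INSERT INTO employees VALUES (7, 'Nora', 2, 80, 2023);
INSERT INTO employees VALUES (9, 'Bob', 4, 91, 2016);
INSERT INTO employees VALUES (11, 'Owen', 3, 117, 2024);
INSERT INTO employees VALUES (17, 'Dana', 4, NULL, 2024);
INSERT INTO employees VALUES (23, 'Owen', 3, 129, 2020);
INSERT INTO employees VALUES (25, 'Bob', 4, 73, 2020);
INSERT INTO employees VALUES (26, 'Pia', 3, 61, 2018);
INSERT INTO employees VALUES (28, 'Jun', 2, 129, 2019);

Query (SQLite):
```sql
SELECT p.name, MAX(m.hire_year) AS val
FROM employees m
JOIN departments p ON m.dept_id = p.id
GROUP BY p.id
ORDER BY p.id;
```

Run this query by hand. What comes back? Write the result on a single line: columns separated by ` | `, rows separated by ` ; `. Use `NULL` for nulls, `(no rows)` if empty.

Legal | 2023 ; Design | 2024 ; Legal | 2024

Join each employees row to its departments via dept_id.
Group joined rows by departments.id; compute MAX(m.hire_year) per group.
  2: ids {7, 28} → MAX(m.hire_year)=2023
  3: ids {11, 23, 26} → MAX(m.hire_year)=2024
  4: ids {5, 9, 17, 25} → MAX(m.hire_year)=2024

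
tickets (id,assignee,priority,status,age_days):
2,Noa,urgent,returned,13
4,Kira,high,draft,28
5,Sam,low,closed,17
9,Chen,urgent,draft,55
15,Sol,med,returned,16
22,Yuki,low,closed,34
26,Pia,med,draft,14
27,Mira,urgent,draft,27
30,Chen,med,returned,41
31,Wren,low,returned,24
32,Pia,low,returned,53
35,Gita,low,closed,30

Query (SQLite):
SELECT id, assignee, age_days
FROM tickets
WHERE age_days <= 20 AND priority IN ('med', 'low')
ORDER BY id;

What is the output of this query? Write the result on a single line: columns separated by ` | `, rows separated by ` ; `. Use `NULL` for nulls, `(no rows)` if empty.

age_days <= 20: ids {2, 5, 15, 26}
priority IN ('med', 'low'): ids {5, 15, 22, 26, 30, 31, 32, 35}
Combine with AND.

5 | Sam | 17 ; 15 | Sol | 16 ; 26 | Pia | 14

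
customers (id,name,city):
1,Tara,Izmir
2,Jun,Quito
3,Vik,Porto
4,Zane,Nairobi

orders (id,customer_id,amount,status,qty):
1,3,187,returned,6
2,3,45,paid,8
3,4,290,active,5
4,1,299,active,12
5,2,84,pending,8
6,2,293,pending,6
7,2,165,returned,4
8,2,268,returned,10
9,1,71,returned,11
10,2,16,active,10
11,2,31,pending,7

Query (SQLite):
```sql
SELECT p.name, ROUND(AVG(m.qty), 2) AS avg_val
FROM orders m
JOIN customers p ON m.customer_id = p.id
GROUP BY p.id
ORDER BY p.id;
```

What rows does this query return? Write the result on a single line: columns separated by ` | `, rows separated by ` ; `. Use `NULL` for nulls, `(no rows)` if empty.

Join each orders row to its customers via customer_id.
Group joined rows by customers.id; compute ROUND(AVG(m.qty), 2) per group.
  1: ids {4, 9} → ROUND(AVG(m.qty), 2)=11.5
  2: ids {5, 6, 7, 8, 10, 11} → ROUND(AVG(m.qty), 2)=7.5
  3: ids {1, 2} → ROUND(AVG(m.qty), 2)=7
  4: ids {3} → ROUND(AVG(m.qty), 2)=5

Tara | 11.5 ; Jun | 7.5 ; Vik | 7 ; Zane | 5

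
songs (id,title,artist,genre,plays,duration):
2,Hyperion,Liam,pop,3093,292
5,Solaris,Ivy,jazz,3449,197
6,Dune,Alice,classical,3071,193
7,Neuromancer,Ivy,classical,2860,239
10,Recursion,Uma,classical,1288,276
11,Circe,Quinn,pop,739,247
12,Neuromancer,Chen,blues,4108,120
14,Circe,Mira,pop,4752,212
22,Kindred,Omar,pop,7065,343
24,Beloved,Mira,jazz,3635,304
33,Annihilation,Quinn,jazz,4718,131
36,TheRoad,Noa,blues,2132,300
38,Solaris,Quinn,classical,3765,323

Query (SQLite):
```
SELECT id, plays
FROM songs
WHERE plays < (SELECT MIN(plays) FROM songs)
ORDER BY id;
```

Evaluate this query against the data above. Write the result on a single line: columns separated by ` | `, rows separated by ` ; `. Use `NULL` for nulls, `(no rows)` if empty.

Scalar subquery: MIN(plays) over all songs rows = 739.
Keep rows where plays < that value.

(no rows)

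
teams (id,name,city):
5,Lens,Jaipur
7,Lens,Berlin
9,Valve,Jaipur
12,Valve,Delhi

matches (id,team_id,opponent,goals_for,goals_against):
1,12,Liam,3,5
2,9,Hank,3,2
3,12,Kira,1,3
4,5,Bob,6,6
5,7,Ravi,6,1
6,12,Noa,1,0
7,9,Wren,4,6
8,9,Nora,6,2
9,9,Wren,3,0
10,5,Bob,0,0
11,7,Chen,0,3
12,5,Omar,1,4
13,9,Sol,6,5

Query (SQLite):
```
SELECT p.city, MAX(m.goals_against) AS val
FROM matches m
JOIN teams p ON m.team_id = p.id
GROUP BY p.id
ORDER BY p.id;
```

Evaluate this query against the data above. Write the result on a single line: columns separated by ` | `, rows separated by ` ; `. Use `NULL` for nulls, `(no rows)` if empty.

Jaipur | 6 ; Berlin | 3 ; Jaipur | 6 ; Delhi | 5

Join each matches row to its teams via team_id.
Group joined rows by teams.id; compute MAX(m.goals_against) per group.
  5: ids {4, 10, 12} → MAX(m.goals_against)=6
  7: ids {5, 11} → MAX(m.goals_against)=3
  9: ids {2, 7, 8, 9, 13} → MAX(m.goals_against)=6
  12: ids {1, 3, 6} → MAX(m.goals_against)=5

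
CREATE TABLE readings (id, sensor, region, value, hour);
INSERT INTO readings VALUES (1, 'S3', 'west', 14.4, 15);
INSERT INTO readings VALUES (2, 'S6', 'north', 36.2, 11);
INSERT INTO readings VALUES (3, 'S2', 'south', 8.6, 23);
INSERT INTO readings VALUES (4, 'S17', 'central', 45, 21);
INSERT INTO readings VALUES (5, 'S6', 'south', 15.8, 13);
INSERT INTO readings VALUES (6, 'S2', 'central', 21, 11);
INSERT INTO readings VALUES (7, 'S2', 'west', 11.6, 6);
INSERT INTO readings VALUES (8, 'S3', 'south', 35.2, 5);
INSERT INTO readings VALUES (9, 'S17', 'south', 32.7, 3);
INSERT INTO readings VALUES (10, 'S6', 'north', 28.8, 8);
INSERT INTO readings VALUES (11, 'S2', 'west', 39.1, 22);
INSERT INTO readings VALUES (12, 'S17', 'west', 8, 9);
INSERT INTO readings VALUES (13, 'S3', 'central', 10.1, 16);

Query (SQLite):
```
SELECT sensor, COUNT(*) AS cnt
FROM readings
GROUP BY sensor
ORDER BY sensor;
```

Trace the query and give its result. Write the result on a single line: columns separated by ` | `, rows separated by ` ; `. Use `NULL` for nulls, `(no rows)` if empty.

Partition readings by sensor; compute COUNT(*) within each group.
  S17: ids {4, 9, 12} → COUNT(*)=3
  S2: ids {3, 6, 7, 11} → COUNT(*)=4
  S3: ids {1, 8, 13} → COUNT(*)=3
  S6: ids {2, 5, 10} → COUNT(*)=3

S17 | 3 ; S2 | 4 ; S3 | 3 ; S6 | 3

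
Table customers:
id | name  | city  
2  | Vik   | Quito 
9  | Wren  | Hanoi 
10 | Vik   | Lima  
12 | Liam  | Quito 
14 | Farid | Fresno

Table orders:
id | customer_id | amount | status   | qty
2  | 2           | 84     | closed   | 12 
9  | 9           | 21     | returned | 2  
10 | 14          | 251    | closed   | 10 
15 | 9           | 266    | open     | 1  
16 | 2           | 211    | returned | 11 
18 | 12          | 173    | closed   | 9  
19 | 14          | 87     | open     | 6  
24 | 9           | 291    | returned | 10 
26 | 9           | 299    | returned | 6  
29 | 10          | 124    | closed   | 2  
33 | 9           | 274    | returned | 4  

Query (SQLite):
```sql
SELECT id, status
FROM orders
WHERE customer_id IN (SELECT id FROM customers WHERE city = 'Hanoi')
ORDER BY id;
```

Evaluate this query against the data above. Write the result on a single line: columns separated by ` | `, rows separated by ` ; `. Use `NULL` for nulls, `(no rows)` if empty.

Inner query: customers.id where city = 'Hanoi'.
Outer: keep orders rows whose customer_id is in that set.
Inner query → {9}

9 | returned ; 15 | open ; 24 | returned ; 26 | returned ; 33 | returned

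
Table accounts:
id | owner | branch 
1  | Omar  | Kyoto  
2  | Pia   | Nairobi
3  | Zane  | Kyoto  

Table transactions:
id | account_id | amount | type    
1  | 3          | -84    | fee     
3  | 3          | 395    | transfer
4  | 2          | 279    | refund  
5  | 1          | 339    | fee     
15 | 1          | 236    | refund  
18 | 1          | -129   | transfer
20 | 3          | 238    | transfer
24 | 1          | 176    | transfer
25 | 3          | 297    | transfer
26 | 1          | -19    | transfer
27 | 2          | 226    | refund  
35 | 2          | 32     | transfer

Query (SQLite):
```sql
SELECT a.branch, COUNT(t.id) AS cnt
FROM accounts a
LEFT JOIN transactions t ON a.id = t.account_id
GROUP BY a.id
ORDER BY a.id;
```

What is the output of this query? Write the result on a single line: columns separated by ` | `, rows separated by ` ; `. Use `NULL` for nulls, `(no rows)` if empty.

LEFT JOIN keeps every accounts row; unmatched ones get NULL for transactions columns.
Group by accounts.id and compute COUNT(t.id). COUNT(col) of an all-NULL group is 0.
  1: ids {5, 15, 18, 24, 26} → COUNT(t.id)=5
  2: ids {4, 27, 35} → COUNT(t.id)=3
  3: ids {1, 3, 20, 25} → COUNT(t.id)=4

Kyoto | 5 ; Nairobi | 3 ; Kyoto | 4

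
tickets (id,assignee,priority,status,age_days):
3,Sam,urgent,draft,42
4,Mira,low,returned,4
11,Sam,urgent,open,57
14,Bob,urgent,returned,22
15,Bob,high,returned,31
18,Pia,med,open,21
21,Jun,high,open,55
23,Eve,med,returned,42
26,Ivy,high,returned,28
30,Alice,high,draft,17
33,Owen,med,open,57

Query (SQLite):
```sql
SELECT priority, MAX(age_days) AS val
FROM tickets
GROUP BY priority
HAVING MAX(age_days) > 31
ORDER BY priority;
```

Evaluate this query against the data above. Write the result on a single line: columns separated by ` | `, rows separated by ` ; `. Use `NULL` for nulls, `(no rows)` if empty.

Partition tickets by priority; compute MAX(age_days) within each group.
HAVING: keep groups where MAX(age_days) > 31.
  high: ids {15, 21, 26, 30} → MAX(age_days)=55
  low: ids {4} → MAX(age_days)=4
  med: ids {18, 23, 33} → MAX(age_days)=57
  urgent: ids {3, 11, 14} → MAX(age_days)=57

high | 55 ; med | 57 ; urgent | 57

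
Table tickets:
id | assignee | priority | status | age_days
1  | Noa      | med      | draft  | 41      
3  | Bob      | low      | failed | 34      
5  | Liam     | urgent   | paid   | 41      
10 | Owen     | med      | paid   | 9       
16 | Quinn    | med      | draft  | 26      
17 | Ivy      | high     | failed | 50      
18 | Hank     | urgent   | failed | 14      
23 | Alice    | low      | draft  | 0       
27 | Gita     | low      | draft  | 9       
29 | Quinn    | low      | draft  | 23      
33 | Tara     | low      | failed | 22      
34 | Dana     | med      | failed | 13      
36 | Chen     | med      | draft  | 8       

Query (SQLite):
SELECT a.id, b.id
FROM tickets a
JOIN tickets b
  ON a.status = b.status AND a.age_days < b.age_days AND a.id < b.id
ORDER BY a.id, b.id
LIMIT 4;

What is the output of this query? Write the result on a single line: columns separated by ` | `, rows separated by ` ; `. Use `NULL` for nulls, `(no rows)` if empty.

Pairs (a,b) with same status, a.age_days < b.age_days, a.id < b.id.
status groups: draft:{1,16,23,27,29,36} failed:{3,17,18,33,34} paid:{5,10}
Ordered by (a.id, b.id); first 4.

3 | 17 ; 18 | 33 ; 23 | 27 ; 23 | 29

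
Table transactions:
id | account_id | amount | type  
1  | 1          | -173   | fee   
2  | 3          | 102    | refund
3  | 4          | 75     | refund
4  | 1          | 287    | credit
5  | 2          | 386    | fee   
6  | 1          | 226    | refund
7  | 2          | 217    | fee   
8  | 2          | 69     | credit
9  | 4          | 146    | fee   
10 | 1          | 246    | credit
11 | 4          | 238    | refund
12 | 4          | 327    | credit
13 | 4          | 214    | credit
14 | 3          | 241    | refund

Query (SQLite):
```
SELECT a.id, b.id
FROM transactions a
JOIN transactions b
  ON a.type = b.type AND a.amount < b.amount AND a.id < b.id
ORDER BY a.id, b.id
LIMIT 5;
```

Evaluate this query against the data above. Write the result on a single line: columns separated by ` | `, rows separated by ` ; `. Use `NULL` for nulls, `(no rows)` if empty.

Pairs (a,b) with same type, a.amount < b.amount, a.id < b.id.
type groups: credit:{4,8,10,12,13} fee:{1,5,7,9} refund:{2,3,6,11,14}
Ordered by (a.id, b.id); first 5.

1 | 5 ; 1 | 7 ; 1 | 9 ; 2 | 6 ; 2 | 11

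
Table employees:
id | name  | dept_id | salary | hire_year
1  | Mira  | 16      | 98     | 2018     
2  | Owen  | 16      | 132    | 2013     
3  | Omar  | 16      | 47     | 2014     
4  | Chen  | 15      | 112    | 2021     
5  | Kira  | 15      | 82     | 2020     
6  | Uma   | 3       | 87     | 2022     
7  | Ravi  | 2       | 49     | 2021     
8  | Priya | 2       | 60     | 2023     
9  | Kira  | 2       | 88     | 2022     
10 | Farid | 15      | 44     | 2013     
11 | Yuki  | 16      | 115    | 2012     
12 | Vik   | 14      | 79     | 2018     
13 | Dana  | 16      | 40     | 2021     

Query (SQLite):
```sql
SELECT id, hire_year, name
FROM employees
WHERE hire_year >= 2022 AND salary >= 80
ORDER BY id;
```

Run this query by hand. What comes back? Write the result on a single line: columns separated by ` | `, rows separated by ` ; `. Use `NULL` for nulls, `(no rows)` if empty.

hire_year >= 2022: ids {6, 8, 9}
salary >= 80: ids {1, 2, 4, 5, 6, 9, 11}
Combine with AND.

6 | 2022 | Uma ; 9 | 2022 | Kira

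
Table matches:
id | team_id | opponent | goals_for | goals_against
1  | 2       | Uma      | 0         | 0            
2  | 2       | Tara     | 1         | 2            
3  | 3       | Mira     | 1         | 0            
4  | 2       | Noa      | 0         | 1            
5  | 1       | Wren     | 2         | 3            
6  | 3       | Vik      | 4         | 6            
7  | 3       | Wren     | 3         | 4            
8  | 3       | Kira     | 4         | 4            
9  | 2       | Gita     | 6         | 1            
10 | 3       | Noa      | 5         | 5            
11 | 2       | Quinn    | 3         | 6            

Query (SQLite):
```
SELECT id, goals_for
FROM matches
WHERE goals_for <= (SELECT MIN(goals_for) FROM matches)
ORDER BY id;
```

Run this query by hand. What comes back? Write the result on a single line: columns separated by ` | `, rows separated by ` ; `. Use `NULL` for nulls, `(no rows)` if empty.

1 | 0 ; 4 | 0

Scalar subquery: MIN(goals_for) over all matches rows = 0.
Keep rows where goals_for <= that value.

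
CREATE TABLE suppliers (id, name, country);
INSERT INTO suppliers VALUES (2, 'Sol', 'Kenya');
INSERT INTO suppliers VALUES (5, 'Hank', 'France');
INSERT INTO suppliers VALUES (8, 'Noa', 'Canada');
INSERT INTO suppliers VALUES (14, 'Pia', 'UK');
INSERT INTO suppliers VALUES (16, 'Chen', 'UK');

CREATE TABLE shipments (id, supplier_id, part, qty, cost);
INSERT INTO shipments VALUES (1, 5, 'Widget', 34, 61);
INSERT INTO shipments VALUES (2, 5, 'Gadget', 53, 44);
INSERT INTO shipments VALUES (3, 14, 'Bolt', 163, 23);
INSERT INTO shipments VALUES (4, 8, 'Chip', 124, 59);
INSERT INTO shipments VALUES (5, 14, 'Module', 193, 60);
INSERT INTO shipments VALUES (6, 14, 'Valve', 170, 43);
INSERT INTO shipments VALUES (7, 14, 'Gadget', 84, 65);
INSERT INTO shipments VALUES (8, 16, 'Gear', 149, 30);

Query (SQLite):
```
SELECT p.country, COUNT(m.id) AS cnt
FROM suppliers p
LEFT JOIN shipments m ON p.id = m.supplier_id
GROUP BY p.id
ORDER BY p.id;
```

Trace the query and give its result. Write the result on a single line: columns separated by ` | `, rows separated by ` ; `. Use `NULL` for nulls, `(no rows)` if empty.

Kenya | 0 ; France | 2 ; Canada | 1 ; UK | 4 ; UK | 1

LEFT JOIN keeps every suppliers row; unmatched ones get NULL for shipments columns.
Group by suppliers.id and compute COUNT(m.id). COUNT(col) of an all-NULL group is 0.
  2: ids {—} → COUNT(m.id)=0
  5: ids {1, 2} → COUNT(m.id)=2
  8: ids {4} → COUNT(m.id)=1
  14: ids {3, 5, 6, 7} → COUNT(m.id)=4
  16: ids {8} → COUNT(m.id)=1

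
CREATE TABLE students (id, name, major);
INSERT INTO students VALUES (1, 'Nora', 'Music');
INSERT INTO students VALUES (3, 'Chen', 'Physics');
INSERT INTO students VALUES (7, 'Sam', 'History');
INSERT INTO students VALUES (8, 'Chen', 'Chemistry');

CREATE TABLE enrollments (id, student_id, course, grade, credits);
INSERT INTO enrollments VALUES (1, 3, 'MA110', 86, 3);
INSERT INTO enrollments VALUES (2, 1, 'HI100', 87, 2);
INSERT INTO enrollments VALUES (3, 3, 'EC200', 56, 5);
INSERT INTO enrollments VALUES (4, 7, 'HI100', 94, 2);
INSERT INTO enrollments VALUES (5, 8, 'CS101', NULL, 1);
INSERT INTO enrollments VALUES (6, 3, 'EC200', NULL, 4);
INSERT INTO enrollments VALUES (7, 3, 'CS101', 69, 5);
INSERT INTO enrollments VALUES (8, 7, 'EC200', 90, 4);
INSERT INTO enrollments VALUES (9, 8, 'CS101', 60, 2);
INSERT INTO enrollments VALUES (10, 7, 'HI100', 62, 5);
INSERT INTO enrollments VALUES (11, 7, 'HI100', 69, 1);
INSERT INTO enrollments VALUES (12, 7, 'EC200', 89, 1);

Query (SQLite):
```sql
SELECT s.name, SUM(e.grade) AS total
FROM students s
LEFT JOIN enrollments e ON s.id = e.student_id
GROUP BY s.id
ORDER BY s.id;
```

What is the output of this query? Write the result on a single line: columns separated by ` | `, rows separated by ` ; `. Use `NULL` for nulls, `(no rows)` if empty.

Nora | 87 ; Chen | 211 ; Sam | 404 ; Chen | 60

LEFT JOIN keeps every students row; unmatched ones get NULL for enrollments columns.
Group by students.id and compute SUM(e.grade). SUM over an all-NULL group is NULL.
  1: ids {2} → SUM(e.grade)=87
  3: ids {1, 3, 6, 7} → SUM(e.grade)=211
  7: ids {4, 8, 10, 11, 12} → SUM(e.grade)=404
  8: ids {5, 9} → SUM(e.grade)=60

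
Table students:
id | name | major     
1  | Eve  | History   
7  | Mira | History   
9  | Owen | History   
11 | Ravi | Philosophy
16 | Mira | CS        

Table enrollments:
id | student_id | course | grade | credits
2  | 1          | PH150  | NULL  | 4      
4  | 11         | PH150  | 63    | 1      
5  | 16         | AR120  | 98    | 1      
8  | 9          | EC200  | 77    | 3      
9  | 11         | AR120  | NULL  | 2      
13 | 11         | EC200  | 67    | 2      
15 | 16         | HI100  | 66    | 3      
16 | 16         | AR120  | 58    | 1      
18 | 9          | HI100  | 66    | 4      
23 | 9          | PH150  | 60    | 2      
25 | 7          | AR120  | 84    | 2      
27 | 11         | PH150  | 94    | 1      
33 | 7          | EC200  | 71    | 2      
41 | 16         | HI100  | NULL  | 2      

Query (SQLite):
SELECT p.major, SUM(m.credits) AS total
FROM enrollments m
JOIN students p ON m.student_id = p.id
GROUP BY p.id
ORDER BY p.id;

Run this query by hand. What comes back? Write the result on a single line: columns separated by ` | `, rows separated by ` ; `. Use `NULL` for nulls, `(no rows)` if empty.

Join each enrollments row to its students via student_id.
Group joined rows by students.id; compute SUM(m.credits) per group.
  1: ids {2} → SUM(m.credits)=4
  7: ids {25, 33} → SUM(m.credits)=4
  9: ids {8, 18, 23} → SUM(m.credits)=9
  11: ids {4, 9, 13, 27} → SUM(m.credits)=6
  16: ids {5, 15, 16, 41} → SUM(m.credits)=7

History | 4 ; History | 4 ; History | 9 ; Philosophy | 6 ; CS | 7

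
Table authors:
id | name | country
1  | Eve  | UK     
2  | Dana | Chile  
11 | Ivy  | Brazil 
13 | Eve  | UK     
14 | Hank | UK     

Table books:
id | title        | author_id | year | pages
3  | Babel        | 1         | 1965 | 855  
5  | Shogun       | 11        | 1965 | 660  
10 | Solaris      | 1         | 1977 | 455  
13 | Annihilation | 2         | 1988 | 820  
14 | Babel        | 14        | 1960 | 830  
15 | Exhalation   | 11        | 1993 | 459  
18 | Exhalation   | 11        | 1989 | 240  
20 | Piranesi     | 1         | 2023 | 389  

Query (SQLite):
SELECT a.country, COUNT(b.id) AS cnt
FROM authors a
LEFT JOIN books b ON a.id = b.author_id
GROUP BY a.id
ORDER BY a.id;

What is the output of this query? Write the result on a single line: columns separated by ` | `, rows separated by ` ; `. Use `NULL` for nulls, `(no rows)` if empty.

UK | 3 ; Chile | 1 ; Brazil | 3 ; UK | 0 ; UK | 1

LEFT JOIN keeps every authors row; unmatched ones get NULL for books columns.
Group by authors.id and compute COUNT(b.id). COUNT(col) of an all-NULL group is 0.
  1: ids {3, 10, 20} → COUNT(b.id)=3
  2: ids {13} → COUNT(b.id)=1
  11: ids {5, 15, 18} → COUNT(b.id)=3
  13: ids {—} → COUNT(b.id)=0
  14: ids {14} → COUNT(b.id)=1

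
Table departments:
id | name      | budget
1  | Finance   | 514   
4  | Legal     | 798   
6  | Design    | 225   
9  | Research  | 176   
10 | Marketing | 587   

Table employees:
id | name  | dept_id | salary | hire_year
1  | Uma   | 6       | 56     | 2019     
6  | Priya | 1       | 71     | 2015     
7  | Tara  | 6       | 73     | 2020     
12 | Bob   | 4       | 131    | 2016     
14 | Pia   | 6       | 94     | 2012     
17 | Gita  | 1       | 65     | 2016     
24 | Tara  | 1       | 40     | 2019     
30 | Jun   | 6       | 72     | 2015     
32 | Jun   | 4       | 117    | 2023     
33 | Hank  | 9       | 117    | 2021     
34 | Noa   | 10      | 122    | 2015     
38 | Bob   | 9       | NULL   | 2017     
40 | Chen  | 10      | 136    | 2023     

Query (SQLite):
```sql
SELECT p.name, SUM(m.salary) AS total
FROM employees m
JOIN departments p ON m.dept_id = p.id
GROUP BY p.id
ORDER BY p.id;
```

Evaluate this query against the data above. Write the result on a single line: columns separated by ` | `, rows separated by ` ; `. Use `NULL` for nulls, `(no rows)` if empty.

Join each employees row to its departments via dept_id.
Group joined rows by departments.id; compute SUM(m.salary) per group.
  1: ids {6, 17, 24} → SUM(m.salary)=176
  4: ids {12, 32} → SUM(m.salary)=248
  6: ids {1, 7, 14, 30} → SUM(m.salary)=295
  9: ids {33, 38} → SUM(m.salary)=117
  10: ids {34, 40} → SUM(m.salary)=258

Finance | 176 ; Legal | 248 ; Design | 295 ; Research | 117 ; Marketing | 258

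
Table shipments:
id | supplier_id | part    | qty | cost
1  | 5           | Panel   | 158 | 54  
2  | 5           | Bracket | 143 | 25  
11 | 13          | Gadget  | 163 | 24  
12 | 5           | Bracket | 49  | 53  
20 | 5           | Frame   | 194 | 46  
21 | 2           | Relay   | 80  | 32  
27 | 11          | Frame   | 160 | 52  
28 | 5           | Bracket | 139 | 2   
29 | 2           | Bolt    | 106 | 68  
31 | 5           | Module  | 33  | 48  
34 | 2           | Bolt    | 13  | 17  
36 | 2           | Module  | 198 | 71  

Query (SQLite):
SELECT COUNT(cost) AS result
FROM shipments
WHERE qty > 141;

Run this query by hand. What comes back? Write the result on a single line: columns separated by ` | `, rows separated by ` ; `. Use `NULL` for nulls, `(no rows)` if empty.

Rows where qty > 141 → cost values: [54, 25, 24, 46, 52, 71].
COUNT(cost) counts non-NULL values → 6.

6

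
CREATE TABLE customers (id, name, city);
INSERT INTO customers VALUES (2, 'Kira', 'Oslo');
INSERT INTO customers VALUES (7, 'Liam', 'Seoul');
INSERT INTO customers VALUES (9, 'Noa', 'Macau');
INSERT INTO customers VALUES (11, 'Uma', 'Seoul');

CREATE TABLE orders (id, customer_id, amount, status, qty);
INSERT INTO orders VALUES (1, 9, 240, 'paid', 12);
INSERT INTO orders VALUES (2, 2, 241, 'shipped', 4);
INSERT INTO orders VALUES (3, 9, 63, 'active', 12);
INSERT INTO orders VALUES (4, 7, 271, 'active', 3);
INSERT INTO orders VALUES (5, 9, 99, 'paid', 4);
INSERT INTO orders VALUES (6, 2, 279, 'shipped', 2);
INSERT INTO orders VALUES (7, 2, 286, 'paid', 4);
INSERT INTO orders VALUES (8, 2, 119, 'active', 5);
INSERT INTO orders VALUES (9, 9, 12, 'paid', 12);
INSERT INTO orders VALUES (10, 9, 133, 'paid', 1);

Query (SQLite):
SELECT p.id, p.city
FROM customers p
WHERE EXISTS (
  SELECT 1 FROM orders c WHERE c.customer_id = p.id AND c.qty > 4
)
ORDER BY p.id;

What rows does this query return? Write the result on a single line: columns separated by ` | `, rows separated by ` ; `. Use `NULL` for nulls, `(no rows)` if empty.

For each customers row, check whether any orders with matching customer_id has qty > 4.
Keep rows where that is true.

2 | Oslo ; 9 | Macau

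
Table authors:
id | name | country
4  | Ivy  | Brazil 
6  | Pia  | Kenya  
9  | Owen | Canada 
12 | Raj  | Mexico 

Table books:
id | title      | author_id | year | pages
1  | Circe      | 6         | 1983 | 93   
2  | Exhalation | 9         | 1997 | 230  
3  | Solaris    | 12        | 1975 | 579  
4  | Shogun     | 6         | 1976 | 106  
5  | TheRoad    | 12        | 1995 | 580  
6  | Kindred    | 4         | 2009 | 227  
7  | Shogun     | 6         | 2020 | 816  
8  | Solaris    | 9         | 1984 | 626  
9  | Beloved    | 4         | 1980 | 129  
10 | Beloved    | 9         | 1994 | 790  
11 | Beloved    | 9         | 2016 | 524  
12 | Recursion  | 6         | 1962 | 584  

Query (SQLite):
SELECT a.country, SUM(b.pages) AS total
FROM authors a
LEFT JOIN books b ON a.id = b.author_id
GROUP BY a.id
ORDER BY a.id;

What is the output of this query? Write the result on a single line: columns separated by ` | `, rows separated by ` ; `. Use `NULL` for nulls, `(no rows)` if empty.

LEFT JOIN keeps every authors row; unmatched ones get NULL for books columns.
Group by authors.id and compute SUM(b.pages). SUM over an all-NULL group is NULL.
  4: ids {6, 9} → SUM(b.pages)=356
  6: ids {1, 4, 7, 12} → SUM(b.pages)=1599
  9: ids {2, 8, 10, 11} → SUM(b.pages)=2170
  12: ids {3, 5} → SUM(b.pages)=1159

Brazil | 356 ; Kenya | 1599 ; Canada | 2170 ; Mexico | 1159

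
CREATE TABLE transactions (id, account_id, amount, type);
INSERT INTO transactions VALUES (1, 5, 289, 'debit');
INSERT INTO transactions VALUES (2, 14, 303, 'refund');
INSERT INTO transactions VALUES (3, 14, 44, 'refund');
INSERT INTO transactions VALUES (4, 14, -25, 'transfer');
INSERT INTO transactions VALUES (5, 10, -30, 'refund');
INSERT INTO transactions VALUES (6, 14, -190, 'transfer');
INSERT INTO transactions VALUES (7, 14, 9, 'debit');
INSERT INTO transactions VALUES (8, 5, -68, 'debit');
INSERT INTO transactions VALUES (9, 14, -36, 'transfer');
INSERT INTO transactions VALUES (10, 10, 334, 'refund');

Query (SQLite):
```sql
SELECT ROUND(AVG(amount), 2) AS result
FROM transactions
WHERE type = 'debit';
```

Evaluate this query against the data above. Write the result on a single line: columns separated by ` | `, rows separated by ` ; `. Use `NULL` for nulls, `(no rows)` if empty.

76.67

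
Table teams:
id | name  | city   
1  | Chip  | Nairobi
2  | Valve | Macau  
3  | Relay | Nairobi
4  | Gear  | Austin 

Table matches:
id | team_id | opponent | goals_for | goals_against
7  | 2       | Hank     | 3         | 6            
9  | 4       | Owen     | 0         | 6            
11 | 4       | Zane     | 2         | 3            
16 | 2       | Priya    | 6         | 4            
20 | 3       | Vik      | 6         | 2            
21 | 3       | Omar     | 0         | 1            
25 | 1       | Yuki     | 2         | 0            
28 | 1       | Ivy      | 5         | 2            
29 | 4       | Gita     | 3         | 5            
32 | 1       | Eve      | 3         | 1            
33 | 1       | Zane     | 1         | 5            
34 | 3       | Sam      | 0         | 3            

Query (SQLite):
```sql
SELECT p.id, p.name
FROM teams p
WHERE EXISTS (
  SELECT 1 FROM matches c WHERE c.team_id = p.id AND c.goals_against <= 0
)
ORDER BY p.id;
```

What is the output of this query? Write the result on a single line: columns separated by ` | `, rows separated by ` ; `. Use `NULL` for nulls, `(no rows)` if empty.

1 | Chip

For each teams row, check whether any matches with matching team_id has goals_against <= 0.
Keep rows where that is true.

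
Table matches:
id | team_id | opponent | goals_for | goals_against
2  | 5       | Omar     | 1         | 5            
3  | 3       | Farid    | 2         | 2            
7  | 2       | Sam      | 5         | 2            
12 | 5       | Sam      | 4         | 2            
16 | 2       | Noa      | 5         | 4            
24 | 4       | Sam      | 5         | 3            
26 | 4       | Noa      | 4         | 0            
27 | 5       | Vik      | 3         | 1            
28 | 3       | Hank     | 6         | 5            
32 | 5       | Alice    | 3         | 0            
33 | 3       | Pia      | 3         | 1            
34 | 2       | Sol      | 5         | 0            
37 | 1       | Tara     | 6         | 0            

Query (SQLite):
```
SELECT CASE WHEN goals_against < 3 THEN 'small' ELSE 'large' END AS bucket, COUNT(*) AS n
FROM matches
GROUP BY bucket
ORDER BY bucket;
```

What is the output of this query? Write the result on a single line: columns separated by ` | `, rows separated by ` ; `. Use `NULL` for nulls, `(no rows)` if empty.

Bucket rows by goals_against < 3 → 'small' else 'large'; count each bucket.

large | 4 ; small | 9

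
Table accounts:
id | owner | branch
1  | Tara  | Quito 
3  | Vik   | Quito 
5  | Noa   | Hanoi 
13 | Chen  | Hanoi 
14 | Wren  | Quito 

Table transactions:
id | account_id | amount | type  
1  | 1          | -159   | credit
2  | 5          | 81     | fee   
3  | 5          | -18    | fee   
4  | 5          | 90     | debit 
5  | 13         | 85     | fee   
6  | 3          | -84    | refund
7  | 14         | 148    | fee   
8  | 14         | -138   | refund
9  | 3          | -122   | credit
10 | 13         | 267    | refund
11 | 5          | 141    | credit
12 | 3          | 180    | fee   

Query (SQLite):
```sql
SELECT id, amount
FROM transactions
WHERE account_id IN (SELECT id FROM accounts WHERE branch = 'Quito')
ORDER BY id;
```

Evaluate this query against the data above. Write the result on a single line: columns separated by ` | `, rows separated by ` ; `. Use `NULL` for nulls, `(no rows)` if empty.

Inner query: accounts.id where branch = 'Quito'.
Outer: keep transactions rows whose account_id is in that set.
Inner query → {1, 3, 14}

1 | -159 ; 6 | -84 ; 7 | 148 ; 8 | -138 ; 9 | -122 ; 12 | 180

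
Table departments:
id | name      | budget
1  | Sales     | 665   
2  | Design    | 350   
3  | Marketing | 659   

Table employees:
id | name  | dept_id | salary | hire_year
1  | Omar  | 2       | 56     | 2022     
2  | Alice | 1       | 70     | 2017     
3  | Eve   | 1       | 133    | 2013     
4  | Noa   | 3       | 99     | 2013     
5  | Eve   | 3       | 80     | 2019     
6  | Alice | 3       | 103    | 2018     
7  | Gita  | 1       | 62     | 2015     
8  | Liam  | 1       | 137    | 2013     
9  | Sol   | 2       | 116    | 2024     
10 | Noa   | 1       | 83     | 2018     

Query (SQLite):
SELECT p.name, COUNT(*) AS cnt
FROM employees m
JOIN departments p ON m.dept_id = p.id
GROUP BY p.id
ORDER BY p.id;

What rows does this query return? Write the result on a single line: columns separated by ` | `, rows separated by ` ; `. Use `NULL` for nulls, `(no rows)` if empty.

Join each employees row to its departments via dept_id.
Group joined rows by departments.id; compute COUNT(*) per group.
  1: ids {2, 3, 7, 8, 10} → COUNT(*)=5
  2: ids {1, 9} → COUNT(*)=2
  3: ids {4, 5, 6} → COUNT(*)=3

Sales | 5 ; Design | 2 ; Marketing | 3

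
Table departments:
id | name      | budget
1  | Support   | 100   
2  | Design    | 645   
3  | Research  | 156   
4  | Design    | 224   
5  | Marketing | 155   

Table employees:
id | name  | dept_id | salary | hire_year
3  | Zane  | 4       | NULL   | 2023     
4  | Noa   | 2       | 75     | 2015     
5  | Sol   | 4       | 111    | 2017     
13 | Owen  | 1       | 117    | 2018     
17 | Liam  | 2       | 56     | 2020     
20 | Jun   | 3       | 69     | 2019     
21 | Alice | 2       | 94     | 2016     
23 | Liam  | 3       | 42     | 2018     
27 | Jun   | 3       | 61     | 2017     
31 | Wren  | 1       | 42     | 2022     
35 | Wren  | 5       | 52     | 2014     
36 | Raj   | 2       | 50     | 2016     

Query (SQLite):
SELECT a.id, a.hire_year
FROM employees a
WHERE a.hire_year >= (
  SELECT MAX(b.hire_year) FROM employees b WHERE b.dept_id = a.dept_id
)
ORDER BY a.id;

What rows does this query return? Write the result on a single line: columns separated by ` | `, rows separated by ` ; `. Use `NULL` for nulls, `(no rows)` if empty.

For each employees row a, compute MAX(hire_year) over rows sharing a.dept_id.
Keep row a if a.hire_year >= that per-group MAX.
  dept_id=1: MAX(hire_year) = 2022
  dept_id=2: MAX(hire_year) = 2020
  dept_id=3: MAX(hire_year) = 2019
  dept_id=4: MAX(hire_year) = 2023
  dept_id=5: MAX(hire_year) = 2014

3 | 2023 ; 17 | 2020 ; 20 | 2019 ; 31 | 2022 ; 35 | 2014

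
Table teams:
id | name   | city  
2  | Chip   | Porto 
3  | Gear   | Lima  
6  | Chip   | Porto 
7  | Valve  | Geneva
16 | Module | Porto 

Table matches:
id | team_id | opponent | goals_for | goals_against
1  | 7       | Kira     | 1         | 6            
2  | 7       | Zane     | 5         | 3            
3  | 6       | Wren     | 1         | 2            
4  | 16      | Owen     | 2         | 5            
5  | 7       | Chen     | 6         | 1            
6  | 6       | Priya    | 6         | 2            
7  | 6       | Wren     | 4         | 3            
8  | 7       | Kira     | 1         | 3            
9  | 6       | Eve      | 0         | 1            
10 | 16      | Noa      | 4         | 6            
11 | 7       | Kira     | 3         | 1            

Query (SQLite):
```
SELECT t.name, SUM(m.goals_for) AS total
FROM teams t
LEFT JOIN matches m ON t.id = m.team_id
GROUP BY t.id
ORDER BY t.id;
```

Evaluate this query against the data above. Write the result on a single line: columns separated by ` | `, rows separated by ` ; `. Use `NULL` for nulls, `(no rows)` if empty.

Chip | NULL ; Gear | NULL ; Chip | 11 ; Valve | 16 ; Module | 6

LEFT JOIN keeps every teams row; unmatched ones get NULL for matches columns.
Group by teams.id and compute SUM(m.goals_for). SUM over an all-NULL group is NULL.
  2: ids {—} → SUM(m.goals_for)=NULL
  3: ids {—} → SUM(m.goals_for)=NULL
  6: ids {3, 6, 7, 9} → SUM(m.goals_for)=11
  7: ids {1, 2, 5, 8, 11} → SUM(m.goals_for)=16
  16: ids {4, 10} → SUM(m.goals_for)=6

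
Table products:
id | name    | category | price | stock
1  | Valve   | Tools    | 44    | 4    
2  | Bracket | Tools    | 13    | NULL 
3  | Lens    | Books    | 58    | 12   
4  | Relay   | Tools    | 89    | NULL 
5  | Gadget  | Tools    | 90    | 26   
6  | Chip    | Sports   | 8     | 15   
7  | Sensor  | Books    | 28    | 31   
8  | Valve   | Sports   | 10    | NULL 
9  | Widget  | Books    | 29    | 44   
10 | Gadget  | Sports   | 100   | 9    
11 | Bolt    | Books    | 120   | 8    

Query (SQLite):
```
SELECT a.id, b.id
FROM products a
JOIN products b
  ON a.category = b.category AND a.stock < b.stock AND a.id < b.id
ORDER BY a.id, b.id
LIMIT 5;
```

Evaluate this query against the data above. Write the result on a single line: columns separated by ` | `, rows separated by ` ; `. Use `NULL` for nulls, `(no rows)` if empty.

1 | 5 ; 3 | 7 ; 3 | 9 ; 7 | 9

Pairs (a,b) with same category, a.stock < b.stock, a.id < b.id.
category groups: Books:{3,7,9,11} Sports:{6,8,10} Tools:{1,2,4,5}
Ordered by (a.id, b.id); first 5.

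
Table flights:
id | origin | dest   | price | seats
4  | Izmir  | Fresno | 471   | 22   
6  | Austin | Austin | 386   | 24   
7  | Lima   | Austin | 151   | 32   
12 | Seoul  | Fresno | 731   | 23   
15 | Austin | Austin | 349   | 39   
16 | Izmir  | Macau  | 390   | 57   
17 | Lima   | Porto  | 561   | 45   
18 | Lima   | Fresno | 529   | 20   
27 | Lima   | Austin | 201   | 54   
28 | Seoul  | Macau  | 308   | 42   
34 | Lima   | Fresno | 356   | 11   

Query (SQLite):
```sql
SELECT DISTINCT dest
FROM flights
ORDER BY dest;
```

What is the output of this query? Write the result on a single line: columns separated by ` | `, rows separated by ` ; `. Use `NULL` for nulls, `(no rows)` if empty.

Austin ; Fresno ; Macau ; Porto

Collect distinct dest values from flights.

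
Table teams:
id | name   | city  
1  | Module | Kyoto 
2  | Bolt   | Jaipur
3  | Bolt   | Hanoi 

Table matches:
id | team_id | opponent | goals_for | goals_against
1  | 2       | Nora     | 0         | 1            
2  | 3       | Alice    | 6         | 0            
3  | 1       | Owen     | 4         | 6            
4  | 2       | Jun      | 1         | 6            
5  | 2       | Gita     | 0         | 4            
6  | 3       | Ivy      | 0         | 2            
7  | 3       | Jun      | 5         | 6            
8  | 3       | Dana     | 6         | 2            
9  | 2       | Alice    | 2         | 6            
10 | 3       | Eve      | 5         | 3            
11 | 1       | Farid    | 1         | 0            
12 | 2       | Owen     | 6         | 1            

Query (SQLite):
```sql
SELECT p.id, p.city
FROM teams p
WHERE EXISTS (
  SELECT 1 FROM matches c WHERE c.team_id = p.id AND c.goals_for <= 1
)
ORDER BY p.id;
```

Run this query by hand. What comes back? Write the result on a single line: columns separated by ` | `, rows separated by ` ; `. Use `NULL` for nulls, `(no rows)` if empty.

1 | Kyoto ; 2 | Jaipur ; 3 | Hanoi

For each teams row, check whether any matches with matching team_id has goals_for <= 1.
Keep rows where that is true.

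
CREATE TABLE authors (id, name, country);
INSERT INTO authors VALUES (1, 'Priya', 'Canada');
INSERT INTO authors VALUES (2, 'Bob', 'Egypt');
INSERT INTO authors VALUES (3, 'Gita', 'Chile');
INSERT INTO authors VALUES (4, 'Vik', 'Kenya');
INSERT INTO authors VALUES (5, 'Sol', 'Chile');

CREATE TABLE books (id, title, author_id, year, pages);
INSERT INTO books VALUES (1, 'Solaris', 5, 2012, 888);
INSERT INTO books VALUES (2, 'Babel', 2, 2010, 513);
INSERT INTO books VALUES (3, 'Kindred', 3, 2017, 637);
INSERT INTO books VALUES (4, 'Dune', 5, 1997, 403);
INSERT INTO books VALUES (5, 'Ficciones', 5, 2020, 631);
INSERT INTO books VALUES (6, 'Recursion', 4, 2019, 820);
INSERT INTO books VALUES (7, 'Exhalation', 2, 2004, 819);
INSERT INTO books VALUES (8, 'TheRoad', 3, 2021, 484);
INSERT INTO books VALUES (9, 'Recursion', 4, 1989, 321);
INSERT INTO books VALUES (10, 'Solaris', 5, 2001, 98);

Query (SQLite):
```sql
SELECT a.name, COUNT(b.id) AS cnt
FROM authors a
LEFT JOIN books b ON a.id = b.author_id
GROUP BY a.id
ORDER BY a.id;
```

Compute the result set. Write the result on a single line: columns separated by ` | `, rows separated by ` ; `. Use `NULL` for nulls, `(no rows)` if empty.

Priya | 0 ; Bob | 2 ; Gita | 2 ; Vik | 2 ; Sol | 4

LEFT JOIN keeps every authors row; unmatched ones get NULL for books columns.
Group by authors.id and compute COUNT(b.id). COUNT(col) of an all-NULL group is 0.
  1: ids {—} → COUNT(b.id)=0
  2: ids {2, 7} → COUNT(b.id)=2
  3: ids {3, 8} → COUNT(b.id)=2
  4: ids {6, 9} → COUNT(b.id)=2
  5: ids {1, 4, 5, 10} → COUNT(b.id)=4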